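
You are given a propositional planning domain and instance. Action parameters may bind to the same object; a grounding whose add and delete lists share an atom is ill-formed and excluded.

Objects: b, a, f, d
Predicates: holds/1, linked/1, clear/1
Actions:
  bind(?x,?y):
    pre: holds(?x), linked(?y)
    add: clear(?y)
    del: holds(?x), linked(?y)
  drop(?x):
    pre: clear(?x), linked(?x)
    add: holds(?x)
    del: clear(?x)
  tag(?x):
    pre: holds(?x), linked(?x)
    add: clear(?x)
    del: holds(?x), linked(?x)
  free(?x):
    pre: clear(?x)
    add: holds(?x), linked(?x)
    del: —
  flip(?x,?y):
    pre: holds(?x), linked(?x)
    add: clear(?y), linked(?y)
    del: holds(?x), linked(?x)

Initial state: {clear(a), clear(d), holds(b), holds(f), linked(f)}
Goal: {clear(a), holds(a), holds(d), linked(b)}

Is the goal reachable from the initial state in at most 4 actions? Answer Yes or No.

1. free(a)  →  {clear(a), clear(d), holds(a), holds(b), holds(f), linked(a), linked(f)}
2. free(d)  →  {clear(a), clear(d), holds(a), holds(b), holds(d), holds(f), linked(a), linked(d), linked(f)}
3. flip(f,b)  →  {clear(a), clear(b), clear(d), holds(a), holds(b), holds(d), linked(a), linked(b), linked(d)}
optimal plan length = 3; 3 ≤ 4

Yes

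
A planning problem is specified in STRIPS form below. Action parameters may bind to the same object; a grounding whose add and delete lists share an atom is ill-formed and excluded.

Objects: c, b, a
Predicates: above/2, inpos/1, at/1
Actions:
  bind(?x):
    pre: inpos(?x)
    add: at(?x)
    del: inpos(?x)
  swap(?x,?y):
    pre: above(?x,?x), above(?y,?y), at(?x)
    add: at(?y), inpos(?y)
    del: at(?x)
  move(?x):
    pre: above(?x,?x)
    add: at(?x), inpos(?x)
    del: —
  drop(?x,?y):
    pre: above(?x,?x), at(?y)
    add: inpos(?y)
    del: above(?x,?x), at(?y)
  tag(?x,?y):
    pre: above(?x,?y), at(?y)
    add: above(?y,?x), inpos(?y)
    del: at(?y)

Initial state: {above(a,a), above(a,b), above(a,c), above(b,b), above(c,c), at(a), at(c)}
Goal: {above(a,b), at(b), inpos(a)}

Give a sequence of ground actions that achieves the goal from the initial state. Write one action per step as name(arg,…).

1. swap(c,b)  →  {above(a,a), above(a,b), above(a,c), above(b,b), above(c,c), at(a), at(b), inpos(b)}
2. move(a)  →  {above(a,a), above(a,b), above(a,c), above(b,b), above(c,c), at(a), at(b), inpos(a), inpos(b)}

swap(c,b); move(a)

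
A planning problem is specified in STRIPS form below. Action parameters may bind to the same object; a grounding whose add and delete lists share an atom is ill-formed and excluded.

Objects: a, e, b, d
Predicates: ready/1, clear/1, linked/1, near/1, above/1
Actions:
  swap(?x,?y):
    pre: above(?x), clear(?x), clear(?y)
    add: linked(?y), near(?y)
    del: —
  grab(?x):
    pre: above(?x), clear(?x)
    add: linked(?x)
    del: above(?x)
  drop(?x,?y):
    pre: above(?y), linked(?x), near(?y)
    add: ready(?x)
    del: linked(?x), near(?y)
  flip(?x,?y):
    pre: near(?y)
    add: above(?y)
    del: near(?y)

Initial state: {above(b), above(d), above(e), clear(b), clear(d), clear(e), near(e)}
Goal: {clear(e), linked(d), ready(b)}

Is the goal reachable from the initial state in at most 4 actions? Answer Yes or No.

Yes

1. swap(e,b)  →  {above(b), above(d), above(e), clear(b), clear(d), clear(e), linked(b), near(b), near(e)}
2. swap(e,d)  →  {above(b), above(d), above(e), clear(b), clear(d), clear(e), linked(b), linked(d), near(b), near(d), near(e)}
3. drop(b,e)  →  {above(b), above(d), above(e), clear(b), clear(d), clear(e), linked(d), near(b), near(d), ready(b)}
optimal plan length = 3; 3 ≤ 4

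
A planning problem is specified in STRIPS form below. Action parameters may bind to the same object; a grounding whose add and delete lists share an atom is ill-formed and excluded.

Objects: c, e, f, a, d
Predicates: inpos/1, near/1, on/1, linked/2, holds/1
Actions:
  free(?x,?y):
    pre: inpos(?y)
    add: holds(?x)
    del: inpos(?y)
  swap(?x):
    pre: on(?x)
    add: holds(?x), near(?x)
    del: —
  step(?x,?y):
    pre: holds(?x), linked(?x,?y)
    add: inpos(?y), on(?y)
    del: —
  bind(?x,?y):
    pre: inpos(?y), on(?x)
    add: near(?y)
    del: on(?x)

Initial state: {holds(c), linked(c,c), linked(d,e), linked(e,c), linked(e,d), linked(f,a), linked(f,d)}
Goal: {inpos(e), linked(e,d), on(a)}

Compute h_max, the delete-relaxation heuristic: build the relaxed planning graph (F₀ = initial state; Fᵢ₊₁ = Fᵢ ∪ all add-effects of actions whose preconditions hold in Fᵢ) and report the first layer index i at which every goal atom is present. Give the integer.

F0 = init (7 atoms)
F1 = F0 ∪ {inpos(c), on(c)}  (9 atoms)
F2 = F1 ∪ {holds(a), holds(d), holds(e), holds(f), near(c)}  (14 atoms)
F3 = F2 ∪ {inpos(a), inpos(d), inpos(e), on(a), on(d), on(e)}  (20 atoms)
goal ⊆ F3  ⇒  h_max = 3

3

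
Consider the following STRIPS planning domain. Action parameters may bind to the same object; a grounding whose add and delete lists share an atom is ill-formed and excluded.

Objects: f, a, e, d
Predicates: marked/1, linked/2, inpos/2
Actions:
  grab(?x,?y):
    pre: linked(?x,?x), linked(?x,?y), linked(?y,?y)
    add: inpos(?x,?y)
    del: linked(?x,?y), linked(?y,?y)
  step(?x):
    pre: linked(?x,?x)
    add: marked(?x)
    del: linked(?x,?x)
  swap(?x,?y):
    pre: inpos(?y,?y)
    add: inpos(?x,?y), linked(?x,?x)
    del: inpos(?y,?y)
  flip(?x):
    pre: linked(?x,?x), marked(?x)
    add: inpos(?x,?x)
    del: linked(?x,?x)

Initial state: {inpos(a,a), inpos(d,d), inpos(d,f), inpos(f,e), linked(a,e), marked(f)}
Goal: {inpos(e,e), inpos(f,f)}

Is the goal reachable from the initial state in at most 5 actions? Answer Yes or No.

Yes

1. swap(f,a)  →  {inpos(d,d), inpos(d,f), inpos(f,a), inpos(f,e), linked(a,e), linked(f,f), marked(f)}
2. grab(f,f)  →  {inpos(d,d), inpos(d,f), inpos(f,a), inpos(f,e), inpos(f,f), linked(a,e), marked(f)}
3. swap(e,d)  →  {inpos(d,f), inpos(e,d), inpos(f,a), inpos(f,e), inpos(f,f), linked(a,e), linked(e,e), marked(f)}
4. grab(e,e)  →  {inpos(d,f), inpos(e,d), inpos(e,e), inpos(f,a), inpos(f,e), inpos(f,f), linked(a,e), marked(f)}
optimal plan length = 4; 4 ≤ 5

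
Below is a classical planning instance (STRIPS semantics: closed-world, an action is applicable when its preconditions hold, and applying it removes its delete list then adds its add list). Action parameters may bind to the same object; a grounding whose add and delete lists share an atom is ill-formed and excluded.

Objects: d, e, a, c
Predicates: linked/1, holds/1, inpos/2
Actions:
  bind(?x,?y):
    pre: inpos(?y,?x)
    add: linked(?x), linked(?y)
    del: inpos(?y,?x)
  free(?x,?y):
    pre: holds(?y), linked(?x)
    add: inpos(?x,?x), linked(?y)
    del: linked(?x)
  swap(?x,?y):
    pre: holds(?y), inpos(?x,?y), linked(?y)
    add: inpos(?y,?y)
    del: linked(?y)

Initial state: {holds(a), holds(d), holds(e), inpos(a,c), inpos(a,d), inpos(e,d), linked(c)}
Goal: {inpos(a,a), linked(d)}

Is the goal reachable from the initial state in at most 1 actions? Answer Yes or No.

1. bind(d,a)  →  {holds(a), holds(d), holds(e), inpos(a,c), inpos(e,d), linked(a), linked(c), linked(d)}
2. free(a,d)  →  {holds(a), holds(d), holds(e), inpos(a,a), inpos(a,c), inpos(e,d), linked(c), linked(d)}
optimal plan length = 2; 2 > 1

No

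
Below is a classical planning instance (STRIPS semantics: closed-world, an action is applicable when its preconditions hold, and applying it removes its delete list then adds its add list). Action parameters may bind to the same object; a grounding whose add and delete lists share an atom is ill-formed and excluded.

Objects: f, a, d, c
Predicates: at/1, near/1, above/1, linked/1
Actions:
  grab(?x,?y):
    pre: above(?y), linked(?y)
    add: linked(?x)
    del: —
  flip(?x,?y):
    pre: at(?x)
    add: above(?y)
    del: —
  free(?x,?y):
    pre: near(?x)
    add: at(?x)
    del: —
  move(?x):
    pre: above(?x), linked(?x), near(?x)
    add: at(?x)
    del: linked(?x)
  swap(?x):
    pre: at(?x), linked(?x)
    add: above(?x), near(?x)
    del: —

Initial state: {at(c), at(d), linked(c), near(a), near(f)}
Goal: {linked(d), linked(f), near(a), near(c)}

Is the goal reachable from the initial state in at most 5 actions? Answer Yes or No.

1. swap(c)  →  {above(c), at(c), at(d), linked(c), near(a), near(c), near(f)}
2. grab(f,c)  →  {above(c), at(c), at(d), linked(c), linked(f), near(a), near(c), near(f)}
3. grab(d,c)  →  {above(c), at(c), at(d), linked(c), linked(d), linked(f), near(a), near(c), near(f)}
optimal plan length = 3; 3 ≤ 5

Yes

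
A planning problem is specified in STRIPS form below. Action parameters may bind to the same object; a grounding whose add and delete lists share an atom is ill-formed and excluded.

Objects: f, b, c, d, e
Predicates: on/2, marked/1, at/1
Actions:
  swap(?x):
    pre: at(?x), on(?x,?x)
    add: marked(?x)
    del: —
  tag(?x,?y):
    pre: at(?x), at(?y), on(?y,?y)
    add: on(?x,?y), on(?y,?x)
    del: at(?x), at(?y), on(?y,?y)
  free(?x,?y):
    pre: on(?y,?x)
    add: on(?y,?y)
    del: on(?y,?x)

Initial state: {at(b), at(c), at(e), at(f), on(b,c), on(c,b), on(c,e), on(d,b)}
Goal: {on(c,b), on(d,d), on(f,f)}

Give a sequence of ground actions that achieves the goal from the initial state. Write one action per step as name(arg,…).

free(b,d); free(c,b); tag(f,b); free(b,f)

1. free(b,d)  →  {at(b), at(c), at(e), at(f), on(b,c), on(c,b), on(c,e), on(d,d)}
2. free(c,b)  →  {at(b), at(c), at(e), at(f), on(b,b), on(c,b), on(c,e), on(d,d)}
3. tag(f,b)  →  {at(c), at(e), on(b,f), on(c,b), on(c,e), on(d,d), on(f,b)}
4. free(b,f)  →  {at(c), at(e), on(b,f), on(c,b), on(c,e), on(d,d), on(f,f)}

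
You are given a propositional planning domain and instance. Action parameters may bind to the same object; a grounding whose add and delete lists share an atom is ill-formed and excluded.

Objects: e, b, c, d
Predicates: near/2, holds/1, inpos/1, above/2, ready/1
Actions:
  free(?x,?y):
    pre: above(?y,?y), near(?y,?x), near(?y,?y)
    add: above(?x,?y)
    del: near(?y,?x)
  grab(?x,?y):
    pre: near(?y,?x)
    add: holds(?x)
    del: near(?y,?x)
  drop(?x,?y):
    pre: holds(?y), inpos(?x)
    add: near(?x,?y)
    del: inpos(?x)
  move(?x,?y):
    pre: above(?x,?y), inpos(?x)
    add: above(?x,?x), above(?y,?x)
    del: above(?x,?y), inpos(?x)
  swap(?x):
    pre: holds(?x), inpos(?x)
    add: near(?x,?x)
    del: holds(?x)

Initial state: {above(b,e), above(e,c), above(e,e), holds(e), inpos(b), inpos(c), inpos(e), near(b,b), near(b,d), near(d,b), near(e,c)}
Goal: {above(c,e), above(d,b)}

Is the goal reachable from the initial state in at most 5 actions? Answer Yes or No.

Yes

1. move(e,c)  →  {above(b,e), above(c,e), above(e,e), holds(e), inpos(b), inpos(c), near(b,b), near(b,d), near(d,b), near(e,c)}
2. move(b,e)  →  {above(b,b), above(c,e), above(e,b), above(e,e), holds(e), inpos(c), near(b,b), near(b,d), near(d,b), near(e,c)}
3. free(d,b)  →  {above(b,b), above(c,e), above(d,b), above(e,b), above(e,e), holds(e), inpos(c), near(b,b), near(d,b), near(e,c)}
optimal plan length = 3; 3 ≤ 5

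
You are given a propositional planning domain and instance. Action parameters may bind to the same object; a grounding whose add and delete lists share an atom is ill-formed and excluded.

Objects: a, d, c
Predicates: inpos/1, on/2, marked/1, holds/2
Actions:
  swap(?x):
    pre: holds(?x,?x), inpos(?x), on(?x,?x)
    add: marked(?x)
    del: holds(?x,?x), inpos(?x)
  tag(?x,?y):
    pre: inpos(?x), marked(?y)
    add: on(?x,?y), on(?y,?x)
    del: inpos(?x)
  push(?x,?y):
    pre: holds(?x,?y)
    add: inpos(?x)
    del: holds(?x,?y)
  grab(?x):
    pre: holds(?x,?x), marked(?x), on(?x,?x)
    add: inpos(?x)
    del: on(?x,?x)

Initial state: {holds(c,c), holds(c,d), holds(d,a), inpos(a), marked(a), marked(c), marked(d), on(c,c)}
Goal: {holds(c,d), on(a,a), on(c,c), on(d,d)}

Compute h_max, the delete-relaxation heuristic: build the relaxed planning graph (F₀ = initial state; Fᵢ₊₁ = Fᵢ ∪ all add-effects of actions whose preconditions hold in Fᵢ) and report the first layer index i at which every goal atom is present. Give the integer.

2

F0 = init (8 atoms)
F1 = F0 ∪ {inpos(c), inpos(d), on(a,a), on(a,c), on(a,d), on(c,a), on(d,a)}  (15 atoms)
F2 = F1 ∪ {on(c,d), on(d,c), on(d,d)}  (18 atoms)
goal ⊆ F2  ⇒  h_max = 2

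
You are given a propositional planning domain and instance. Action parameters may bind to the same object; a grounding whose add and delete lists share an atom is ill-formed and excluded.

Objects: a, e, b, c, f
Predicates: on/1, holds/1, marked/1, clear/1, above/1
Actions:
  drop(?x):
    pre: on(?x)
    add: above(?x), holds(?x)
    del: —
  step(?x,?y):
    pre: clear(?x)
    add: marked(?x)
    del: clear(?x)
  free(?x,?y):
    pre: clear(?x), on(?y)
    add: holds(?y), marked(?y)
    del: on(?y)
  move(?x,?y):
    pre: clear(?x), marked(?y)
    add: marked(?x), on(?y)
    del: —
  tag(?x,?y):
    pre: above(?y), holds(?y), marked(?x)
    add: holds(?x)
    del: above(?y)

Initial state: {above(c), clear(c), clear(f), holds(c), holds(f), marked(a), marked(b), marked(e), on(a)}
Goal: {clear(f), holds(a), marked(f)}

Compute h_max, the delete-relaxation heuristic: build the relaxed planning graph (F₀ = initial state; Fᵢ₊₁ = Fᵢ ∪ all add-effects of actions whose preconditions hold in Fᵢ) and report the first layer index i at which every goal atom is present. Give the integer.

1

F0 = init (9 atoms)
F1 = F0 ∪ {above(a), holds(a), holds(b), holds(e), marked(c), marked(f), on(b), on(e)}  (17 atoms)
goal ⊆ F1  ⇒  h_max = 1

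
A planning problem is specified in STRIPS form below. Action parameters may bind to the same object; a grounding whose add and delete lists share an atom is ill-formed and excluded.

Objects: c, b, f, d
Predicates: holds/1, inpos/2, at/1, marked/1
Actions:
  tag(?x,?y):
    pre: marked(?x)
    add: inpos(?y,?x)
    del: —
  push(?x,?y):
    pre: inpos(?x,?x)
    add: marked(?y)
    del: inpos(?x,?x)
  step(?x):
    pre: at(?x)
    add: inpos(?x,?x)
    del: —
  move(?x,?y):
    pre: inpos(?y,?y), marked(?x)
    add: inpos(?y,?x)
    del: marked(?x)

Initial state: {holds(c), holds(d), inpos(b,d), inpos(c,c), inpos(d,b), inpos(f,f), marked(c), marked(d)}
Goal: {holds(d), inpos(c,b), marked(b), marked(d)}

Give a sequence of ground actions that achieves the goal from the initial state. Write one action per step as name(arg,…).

push(c,b); tag(b,c)

1. push(c,b)  →  {holds(c), holds(d), inpos(b,d), inpos(d,b), inpos(f,f), marked(b), marked(c), marked(d)}
2. tag(b,c)  →  {holds(c), holds(d), inpos(b,d), inpos(c,b), inpos(d,b), inpos(f,f), marked(b), marked(c), marked(d)}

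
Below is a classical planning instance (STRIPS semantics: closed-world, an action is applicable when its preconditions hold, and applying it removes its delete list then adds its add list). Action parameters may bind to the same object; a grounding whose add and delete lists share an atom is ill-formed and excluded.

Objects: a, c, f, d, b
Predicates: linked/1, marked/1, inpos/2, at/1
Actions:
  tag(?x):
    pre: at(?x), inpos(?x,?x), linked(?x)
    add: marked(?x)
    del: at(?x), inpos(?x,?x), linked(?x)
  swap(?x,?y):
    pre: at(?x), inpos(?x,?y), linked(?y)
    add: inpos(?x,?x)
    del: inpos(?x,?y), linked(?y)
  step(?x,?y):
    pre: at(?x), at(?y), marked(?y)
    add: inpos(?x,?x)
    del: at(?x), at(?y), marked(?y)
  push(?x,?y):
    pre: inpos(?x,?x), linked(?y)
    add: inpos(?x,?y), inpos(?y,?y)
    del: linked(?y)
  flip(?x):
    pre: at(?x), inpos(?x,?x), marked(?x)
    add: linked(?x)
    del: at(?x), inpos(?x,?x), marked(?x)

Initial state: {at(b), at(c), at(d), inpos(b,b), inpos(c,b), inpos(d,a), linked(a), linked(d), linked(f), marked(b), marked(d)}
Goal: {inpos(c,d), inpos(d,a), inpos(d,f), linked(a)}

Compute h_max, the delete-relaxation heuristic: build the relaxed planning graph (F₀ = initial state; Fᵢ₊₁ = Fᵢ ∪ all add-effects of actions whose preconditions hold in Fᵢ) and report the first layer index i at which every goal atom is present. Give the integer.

2

F0 = init (11 atoms)
F1 = F0 ∪ {inpos(a,a), inpos(b,a), inpos(b,d), inpos(b,f), inpos(c,c), inpos(d,d), inpos(f,f), linked(b)}  (19 atoms)
F2 = F1 ∪ {inpos(a,b), inpos(a,d), inpos(a,f), inpos(c,a), inpos(c,d), inpos(c,f), inpos(d,b), inpos(d,f), inpos(f,a), inpos(f,b), inpos(f,d)}  (30 atoms)
goal ⊆ F2  ⇒  h_max = 2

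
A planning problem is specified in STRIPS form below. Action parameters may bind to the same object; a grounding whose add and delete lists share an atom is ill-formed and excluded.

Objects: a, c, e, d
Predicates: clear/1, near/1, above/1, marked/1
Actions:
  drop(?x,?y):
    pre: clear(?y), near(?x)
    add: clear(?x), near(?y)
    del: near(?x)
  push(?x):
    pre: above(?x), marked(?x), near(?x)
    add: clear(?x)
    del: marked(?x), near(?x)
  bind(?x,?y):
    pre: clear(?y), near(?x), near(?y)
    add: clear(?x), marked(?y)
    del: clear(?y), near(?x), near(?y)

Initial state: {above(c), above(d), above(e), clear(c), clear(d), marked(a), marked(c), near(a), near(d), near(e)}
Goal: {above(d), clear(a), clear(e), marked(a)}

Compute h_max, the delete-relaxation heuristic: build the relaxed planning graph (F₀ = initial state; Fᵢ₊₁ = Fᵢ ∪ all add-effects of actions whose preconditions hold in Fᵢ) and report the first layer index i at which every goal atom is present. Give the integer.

1

F0 = init (10 atoms)
F1 = F0 ∪ {clear(a), clear(e), marked(d), near(c)}  (14 atoms)
goal ⊆ F1  ⇒  h_max = 1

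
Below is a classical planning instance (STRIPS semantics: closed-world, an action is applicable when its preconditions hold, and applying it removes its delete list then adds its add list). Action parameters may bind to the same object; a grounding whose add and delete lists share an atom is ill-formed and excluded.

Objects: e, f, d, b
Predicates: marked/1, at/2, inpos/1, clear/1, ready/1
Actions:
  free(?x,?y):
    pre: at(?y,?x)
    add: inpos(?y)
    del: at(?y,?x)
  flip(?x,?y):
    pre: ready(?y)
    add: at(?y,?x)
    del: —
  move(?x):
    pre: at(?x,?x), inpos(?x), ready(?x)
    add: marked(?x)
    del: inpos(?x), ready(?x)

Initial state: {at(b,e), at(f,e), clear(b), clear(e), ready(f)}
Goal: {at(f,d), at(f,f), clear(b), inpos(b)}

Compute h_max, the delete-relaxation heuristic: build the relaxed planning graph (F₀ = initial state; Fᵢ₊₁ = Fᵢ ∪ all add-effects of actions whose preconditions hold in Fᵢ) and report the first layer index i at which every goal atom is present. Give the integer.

1

F0 = init (5 atoms)
F1 = F0 ∪ {at(f,b), at(f,d), at(f,f), inpos(b), inpos(f)}  (10 atoms)
goal ⊆ F1  ⇒  h_max = 1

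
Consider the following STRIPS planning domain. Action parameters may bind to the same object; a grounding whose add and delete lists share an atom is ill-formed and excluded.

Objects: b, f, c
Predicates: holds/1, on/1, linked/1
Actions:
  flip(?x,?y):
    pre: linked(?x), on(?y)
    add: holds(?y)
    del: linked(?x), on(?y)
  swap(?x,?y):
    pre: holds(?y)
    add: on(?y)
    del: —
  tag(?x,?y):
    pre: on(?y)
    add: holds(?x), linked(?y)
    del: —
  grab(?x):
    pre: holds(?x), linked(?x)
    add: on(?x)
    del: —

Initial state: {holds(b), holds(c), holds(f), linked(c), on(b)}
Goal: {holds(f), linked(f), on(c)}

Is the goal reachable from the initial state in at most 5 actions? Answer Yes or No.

1. swap(b,f)  →  {holds(b), holds(c), holds(f), linked(c), on(b), on(f)}
2. swap(b,c)  →  {holds(b), holds(c), holds(f), linked(c), on(b), on(c), on(f)}
3. tag(b,f)  →  {holds(b), holds(c), holds(f), linked(c), linked(f), on(b), on(c), on(f)}
optimal plan length = 3; 3 ≤ 5

Yes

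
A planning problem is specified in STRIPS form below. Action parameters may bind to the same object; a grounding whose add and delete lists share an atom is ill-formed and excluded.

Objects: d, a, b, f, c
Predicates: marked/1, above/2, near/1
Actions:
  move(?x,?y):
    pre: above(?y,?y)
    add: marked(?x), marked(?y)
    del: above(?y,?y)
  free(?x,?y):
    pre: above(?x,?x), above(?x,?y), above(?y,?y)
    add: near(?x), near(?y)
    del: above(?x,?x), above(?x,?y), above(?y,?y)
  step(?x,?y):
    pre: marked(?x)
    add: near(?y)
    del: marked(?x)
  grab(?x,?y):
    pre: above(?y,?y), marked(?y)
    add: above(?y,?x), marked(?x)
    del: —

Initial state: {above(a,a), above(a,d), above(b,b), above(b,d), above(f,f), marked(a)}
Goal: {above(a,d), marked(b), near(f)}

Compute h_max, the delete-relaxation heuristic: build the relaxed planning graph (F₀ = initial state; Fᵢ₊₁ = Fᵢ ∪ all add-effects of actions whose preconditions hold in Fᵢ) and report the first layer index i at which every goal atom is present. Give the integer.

1

F0 = init (6 atoms)
F1 = F0 ∪ {above(a,b), above(a,c), above(a,f), marked(b), marked(c), marked(d), marked(f), near(a), near(b), near(c), near(d), near(f)}  (18 atoms)
goal ⊆ F1  ⇒  h_max = 1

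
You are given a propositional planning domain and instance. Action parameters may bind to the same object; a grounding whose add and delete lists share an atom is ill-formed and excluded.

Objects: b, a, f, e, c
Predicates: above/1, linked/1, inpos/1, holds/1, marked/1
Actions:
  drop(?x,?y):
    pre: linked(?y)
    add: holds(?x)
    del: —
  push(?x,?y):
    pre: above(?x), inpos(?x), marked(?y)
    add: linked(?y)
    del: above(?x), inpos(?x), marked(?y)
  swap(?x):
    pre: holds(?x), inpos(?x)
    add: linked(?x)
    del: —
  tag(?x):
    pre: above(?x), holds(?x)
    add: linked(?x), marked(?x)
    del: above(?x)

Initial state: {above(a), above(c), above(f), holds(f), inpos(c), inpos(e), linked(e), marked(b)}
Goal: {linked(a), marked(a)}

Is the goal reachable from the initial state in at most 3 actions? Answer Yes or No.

1. drop(a,e)  →  {above(a), above(c), above(f), holds(a), holds(f), inpos(c), inpos(e), linked(e), marked(b)}
2. tag(a)  →  {above(c), above(f), holds(a), holds(f), inpos(c), inpos(e), linked(a), linked(e), marked(a), marked(b)}
optimal plan length = 2; 2 ≤ 3

Yes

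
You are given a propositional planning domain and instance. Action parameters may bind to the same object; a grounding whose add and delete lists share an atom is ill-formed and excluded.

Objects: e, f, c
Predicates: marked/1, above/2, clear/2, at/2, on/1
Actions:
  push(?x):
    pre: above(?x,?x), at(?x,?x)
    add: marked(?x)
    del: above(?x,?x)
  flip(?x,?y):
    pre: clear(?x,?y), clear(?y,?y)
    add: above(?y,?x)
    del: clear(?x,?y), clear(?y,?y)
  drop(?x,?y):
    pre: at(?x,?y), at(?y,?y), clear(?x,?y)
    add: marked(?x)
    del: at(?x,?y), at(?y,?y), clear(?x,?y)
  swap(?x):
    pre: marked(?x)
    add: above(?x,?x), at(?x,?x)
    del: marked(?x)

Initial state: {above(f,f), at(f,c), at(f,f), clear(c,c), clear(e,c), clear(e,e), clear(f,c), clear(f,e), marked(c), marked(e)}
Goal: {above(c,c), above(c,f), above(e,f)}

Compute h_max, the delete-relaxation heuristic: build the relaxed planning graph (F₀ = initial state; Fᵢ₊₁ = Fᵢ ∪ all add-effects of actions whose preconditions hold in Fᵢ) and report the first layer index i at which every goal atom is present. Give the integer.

1

F0 = init (10 atoms)
F1 = F0 ∪ {above(c,c), above(c,e), above(c,f), above(e,e), above(e,f), at(c,c), at(e,e), marked(f)}  (18 atoms)
goal ⊆ F1  ⇒  h_max = 1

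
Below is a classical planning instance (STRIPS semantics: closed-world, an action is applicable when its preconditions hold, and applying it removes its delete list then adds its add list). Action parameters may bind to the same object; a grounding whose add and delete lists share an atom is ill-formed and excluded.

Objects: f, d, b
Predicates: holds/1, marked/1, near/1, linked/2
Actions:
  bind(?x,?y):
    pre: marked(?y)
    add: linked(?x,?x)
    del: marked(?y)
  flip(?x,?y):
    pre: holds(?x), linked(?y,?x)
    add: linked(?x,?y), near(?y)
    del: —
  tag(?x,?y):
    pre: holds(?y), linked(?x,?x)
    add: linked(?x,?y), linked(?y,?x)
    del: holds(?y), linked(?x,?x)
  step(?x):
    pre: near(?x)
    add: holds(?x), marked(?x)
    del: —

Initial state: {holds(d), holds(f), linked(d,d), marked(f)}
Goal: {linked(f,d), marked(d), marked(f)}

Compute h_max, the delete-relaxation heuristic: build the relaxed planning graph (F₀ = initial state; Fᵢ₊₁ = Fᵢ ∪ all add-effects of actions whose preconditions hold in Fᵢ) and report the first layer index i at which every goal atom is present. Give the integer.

F0 = init (4 atoms)
F1 = F0 ∪ {linked(b,b), linked(d,f), linked(f,d), linked(f,f), near(d)}  (9 atoms)
F2 = F1 ∪ {linked(b,d), linked(b,f), linked(d,b), linked(f,b), marked(d), near(f)}  (15 atoms)
goal ⊆ F2  ⇒  h_max = 2

2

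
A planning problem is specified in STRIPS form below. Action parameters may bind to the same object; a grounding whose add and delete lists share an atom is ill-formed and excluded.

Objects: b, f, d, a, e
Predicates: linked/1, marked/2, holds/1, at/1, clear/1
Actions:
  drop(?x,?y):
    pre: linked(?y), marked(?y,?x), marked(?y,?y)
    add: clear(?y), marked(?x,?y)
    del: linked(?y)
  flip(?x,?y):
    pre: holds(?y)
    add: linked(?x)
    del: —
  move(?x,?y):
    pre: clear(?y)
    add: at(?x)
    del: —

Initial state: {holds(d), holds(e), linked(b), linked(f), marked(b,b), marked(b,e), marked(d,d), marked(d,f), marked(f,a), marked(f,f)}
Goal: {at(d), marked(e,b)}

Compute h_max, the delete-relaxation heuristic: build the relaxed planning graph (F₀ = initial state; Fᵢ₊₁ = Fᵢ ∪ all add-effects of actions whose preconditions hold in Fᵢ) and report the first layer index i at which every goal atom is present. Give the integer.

2

F0 = init (10 atoms)
F1 = F0 ∪ {clear(b), clear(f), linked(a), linked(d), linked(e), marked(a,f), marked(e,b)}  (17 atoms)
F2 = F1 ∪ {at(a), at(b), at(d), at(e), at(f), clear(d), marked(f,d)}  (24 atoms)
goal ⊆ F2  ⇒  h_max = 2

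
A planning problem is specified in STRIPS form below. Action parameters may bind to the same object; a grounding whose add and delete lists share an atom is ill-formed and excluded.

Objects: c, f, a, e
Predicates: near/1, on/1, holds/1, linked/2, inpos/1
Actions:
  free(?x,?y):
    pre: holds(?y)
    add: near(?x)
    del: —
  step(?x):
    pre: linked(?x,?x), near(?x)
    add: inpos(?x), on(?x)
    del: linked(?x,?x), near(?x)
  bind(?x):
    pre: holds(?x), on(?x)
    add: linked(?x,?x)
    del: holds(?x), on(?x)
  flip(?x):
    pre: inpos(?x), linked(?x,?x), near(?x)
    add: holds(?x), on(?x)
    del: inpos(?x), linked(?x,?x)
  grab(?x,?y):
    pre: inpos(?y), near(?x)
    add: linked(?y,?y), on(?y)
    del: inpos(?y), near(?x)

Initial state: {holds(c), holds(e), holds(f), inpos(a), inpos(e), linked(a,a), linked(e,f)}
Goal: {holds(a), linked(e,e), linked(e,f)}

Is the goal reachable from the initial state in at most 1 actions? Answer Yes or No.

1. free(a,c)  →  {holds(c), holds(e), holds(f), inpos(a), inpos(e), linked(a,a), linked(e,f), near(a)}
2. flip(a)  →  {holds(a), holds(c), holds(e), holds(f), inpos(e), linked(e,f), near(a), on(a)}
3. grab(a,e)  →  {holds(a), holds(c), holds(e), holds(f), linked(e,e), linked(e,f), on(a), on(e)}
optimal plan length = 3; 3 > 1

No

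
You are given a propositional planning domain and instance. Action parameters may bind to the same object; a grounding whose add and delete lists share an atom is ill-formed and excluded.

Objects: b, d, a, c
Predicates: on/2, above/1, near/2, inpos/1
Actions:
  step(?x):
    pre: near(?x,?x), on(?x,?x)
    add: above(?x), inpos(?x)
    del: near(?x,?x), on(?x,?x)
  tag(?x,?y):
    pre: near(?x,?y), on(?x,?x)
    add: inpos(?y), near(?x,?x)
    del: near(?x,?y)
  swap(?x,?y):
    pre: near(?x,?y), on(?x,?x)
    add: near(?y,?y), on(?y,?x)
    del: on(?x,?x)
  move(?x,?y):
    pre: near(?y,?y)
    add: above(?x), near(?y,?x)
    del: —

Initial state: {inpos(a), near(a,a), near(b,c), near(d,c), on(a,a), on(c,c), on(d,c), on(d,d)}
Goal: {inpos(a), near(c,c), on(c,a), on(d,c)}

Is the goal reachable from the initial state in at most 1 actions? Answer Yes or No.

1. move(c,a)  →  {above(c), inpos(a), near(a,a), near(a,c), near(b,c), near(d,c), on(a,a), on(c,c), on(d,c), on(d,d)}
2. swap(a,c)  →  {above(c), inpos(a), near(a,a), near(a,c), near(b,c), near(c,c), near(d,c), on(c,a), on(c,c), on(d,c), on(d,d)}
optimal plan length = 2; 2 > 1

No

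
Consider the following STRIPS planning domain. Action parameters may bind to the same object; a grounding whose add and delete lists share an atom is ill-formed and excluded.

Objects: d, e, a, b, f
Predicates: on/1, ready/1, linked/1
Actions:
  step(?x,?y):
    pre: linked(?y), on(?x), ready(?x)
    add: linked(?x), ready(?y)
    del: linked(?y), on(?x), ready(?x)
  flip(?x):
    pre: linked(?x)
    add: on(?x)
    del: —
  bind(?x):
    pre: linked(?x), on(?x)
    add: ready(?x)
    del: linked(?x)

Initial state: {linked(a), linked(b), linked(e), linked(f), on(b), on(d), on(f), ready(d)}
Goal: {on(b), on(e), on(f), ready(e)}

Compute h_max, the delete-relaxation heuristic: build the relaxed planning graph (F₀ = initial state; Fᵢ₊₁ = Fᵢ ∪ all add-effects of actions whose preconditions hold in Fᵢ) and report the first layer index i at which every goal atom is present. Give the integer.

F0 = init (8 atoms)
F1 = F0 ∪ {linked(d), on(a), on(e), ready(a), ready(b), ready(e), ready(f)}  (15 atoms)
goal ⊆ F1  ⇒  h_max = 1

1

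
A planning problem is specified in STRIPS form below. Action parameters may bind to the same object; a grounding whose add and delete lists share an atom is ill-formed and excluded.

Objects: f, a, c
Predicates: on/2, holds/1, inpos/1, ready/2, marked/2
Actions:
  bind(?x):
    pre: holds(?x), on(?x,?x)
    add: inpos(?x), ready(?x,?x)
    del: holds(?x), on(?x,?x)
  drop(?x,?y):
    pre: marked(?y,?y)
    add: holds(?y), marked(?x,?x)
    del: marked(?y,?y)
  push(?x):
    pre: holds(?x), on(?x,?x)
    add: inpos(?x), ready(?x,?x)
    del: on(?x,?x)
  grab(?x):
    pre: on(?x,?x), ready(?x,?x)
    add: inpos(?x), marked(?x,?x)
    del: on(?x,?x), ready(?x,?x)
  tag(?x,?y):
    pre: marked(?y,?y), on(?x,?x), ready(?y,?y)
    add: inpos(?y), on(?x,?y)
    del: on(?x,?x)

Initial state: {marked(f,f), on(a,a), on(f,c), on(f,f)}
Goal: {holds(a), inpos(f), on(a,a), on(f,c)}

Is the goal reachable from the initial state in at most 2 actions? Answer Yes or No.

No

1. drop(a,f)  →  {holds(f), marked(a,a), on(a,a), on(f,c), on(f,f)}
2. bind(f)  →  {inpos(f), marked(a,a), on(a,a), on(f,c), ready(f,f)}
3. drop(f,a)  →  {holds(a), inpos(f), marked(f,f), on(a,a), on(f,c), ready(f,f)}
optimal plan length = 3; 3 > 2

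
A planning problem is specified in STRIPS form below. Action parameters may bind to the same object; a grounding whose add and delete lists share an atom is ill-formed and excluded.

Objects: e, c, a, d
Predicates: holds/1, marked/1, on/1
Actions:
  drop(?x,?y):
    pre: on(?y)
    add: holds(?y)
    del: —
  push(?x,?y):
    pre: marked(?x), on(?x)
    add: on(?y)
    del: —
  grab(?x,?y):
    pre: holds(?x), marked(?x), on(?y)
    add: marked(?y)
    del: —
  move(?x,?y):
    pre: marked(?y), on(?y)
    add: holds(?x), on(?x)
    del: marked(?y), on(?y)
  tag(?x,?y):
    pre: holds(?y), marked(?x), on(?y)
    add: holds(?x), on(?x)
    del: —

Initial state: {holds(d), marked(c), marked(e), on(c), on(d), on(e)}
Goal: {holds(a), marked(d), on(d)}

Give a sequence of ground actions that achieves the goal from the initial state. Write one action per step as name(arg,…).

drop(e,e); grab(e,d); move(a,e)

1. drop(e,e)  →  {holds(d), holds(e), marked(c), marked(e), on(c), on(d), on(e)}
2. grab(e,d)  →  {holds(d), holds(e), marked(c), marked(d), marked(e), on(c), on(d), on(e)}
3. move(a,e)  →  {holds(a), holds(d), holds(e), marked(c), marked(d), on(a), on(c), on(d)}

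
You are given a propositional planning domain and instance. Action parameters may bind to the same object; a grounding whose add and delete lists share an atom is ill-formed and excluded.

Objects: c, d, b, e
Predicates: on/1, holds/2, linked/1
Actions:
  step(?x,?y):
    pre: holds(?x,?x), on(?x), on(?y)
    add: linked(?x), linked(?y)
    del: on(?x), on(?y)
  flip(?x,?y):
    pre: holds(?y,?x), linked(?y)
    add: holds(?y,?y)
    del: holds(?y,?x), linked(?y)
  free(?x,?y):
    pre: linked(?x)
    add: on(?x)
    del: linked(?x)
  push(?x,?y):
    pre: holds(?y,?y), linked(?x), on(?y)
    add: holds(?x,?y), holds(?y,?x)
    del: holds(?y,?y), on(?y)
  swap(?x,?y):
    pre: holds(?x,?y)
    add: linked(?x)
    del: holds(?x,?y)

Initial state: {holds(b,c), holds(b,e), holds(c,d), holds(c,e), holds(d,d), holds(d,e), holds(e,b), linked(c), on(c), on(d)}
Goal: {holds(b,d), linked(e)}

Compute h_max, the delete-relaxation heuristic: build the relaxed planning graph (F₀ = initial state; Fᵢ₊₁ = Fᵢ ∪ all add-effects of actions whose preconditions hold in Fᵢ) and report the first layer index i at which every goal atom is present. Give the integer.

F0 = init (10 atoms)
F1 = F0 ∪ {holds(c,c), holds(d,c), linked(b), linked(d), linked(e)}  (15 atoms)
F2 = F1 ∪ {holds(b,b), holds(b,d), holds(c,b), holds(d,b), holds(e,c), holds(e,d), holds(e,e), on(b), on(e)}  (24 atoms)
goal ⊆ F2  ⇒  h_max = 2

2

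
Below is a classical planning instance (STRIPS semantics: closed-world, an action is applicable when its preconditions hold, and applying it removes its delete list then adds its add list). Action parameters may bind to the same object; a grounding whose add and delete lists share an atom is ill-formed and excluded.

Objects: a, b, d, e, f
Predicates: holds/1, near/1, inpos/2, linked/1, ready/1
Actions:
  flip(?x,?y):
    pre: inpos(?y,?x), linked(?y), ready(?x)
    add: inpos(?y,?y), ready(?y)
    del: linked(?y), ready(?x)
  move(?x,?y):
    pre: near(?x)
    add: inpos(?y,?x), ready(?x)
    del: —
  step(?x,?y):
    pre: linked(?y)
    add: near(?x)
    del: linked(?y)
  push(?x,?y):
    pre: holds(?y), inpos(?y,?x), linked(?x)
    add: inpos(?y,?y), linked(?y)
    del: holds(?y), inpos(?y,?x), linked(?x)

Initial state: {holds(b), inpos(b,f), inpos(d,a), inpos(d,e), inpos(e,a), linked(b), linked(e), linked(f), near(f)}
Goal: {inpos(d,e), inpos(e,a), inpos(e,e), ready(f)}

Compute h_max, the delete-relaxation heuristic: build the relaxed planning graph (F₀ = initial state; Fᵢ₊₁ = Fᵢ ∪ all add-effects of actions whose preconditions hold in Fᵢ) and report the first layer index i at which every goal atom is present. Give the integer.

F0 = init (9 atoms)
F1 = F0 ∪ {inpos(a,f), inpos(b,b), inpos(d,f), inpos(e,f), inpos(f,f), near(a), near(b), near(d), near(e), ready(f)}  (19 atoms)
F2 = F1 ∪ {inpos(a,a), inpos(a,b), inpos(a,d), inpos(a,e), inpos(b,a), inpos(b,d), inpos(b,e), inpos(d,b), inpos(d,d), inpos(e,b), inpos(e,d), inpos(e,e), inpos(f,a), inpos(f,b), inpos(f,d), inpos(f,e), ready(a), ready(b), ready(d), ready(e)}  (39 atoms)
goal ⊆ F2  ⇒  h_max = 2

2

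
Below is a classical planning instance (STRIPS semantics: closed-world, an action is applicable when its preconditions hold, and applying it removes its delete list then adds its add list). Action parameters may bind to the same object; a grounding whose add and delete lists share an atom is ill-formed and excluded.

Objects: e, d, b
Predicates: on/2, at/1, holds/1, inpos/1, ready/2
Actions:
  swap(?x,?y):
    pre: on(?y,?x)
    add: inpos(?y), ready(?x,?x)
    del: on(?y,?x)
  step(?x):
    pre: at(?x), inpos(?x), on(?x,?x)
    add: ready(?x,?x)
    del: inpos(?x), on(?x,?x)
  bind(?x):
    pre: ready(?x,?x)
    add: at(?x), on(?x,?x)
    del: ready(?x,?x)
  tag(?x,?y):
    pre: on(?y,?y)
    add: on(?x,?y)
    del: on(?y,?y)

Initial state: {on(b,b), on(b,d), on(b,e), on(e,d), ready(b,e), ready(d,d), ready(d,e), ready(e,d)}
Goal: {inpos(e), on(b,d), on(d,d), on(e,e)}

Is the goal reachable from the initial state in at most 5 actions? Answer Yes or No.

1. swap(e,b)  →  {inpos(b), on(b,b), on(b,d), on(e,d), ready(b,e), ready(d,d), ready(d,e), ready(e,d), ready(e,e)}
2. swap(d,e)  →  {inpos(b), inpos(e), on(b,b), on(b,d), ready(b,e), ready(d,d), ready(d,e), ready(e,d), ready(e,e)}
3. bind(e)  →  {at(e), inpos(b), inpos(e), on(b,b), on(b,d), on(e,e), ready(b,e), ready(d,d), ready(d,e), ready(e,d)}
4. bind(d)  →  {at(d), at(e), inpos(b), inpos(e), on(b,b), on(b,d), on(d,d), on(e,e), ready(b,e), ready(d,e), ready(e,d)}
optimal plan length = 4; 4 ≤ 5

Yes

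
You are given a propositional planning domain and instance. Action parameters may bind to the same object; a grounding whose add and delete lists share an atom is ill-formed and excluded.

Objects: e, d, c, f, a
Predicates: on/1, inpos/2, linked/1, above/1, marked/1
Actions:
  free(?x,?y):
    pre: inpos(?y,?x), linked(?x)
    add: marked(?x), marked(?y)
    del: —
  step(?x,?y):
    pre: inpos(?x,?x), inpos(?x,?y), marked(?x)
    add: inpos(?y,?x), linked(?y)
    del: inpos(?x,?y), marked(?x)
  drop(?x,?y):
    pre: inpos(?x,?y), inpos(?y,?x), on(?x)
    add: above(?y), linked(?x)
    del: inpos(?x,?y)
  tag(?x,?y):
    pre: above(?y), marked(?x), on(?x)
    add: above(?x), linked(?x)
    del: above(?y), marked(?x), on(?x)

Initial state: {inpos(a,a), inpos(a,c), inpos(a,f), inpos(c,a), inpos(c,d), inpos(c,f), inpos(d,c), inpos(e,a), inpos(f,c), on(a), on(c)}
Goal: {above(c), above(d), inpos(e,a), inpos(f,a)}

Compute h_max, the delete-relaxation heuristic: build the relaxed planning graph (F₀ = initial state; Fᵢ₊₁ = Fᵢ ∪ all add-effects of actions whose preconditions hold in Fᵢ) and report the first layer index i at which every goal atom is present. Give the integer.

F0 = init (11 atoms)
F1 = F0 ∪ {above(a), above(c), above(d), above(f), linked(a), linked(c)}  (17 atoms)
F2 = F1 ∪ {marked(a), marked(c), marked(d), marked(e), marked(f)}  (22 atoms)
F3 = F2 ∪ {inpos(f,a), linked(f)}  (24 atoms)
goal ⊆ F3  ⇒  h_max = 3

3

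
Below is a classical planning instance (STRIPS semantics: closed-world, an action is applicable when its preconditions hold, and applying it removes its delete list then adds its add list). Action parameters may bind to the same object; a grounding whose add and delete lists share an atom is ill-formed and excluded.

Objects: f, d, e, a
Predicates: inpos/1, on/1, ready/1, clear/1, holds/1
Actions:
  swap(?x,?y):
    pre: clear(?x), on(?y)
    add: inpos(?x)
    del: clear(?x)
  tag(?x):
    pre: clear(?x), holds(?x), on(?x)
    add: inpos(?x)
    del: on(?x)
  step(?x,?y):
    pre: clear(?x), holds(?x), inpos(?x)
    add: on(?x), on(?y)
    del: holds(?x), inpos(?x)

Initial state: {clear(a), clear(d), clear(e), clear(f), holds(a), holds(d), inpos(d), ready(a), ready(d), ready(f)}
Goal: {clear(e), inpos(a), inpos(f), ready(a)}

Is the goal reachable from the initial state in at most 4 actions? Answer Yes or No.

Yes

1. step(d,f)  →  {clear(a), clear(d), clear(e), clear(f), holds(a), on(d), on(f), ready(a), ready(d), ready(f)}
2. swap(f,f)  →  {clear(a), clear(d), clear(e), holds(a), inpos(f), on(d), on(f), ready(a), ready(d), ready(f)}
3. swap(a,f)  →  {clear(d), clear(e), holds(a), inpos(a), inpos(f), on(d), on(f), ready(a), ready(d), ready(f)}
optimal plan length = 3; 3 ≤ 4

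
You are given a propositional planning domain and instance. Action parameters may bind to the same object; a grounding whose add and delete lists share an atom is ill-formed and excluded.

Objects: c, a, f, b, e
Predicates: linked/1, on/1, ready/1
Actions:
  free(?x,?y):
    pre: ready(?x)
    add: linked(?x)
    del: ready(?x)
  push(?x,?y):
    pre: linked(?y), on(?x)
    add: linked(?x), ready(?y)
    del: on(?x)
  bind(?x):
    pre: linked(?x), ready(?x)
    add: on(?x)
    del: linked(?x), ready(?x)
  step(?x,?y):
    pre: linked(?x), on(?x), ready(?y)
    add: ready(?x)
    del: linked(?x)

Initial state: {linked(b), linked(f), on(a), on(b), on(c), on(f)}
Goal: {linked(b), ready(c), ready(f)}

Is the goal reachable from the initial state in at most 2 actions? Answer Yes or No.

1. push(c,f)  →  {linked(b), linked(c), linked(f), on(a), on(b), on(f), ready(f)}
2. push(a,c)  →  {linked(a), linked(b), linked(c), linked(f), on(b), on(f), ready(c), ready(f)}
optimal plan length = 2; 2 ≤ 2

Yes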